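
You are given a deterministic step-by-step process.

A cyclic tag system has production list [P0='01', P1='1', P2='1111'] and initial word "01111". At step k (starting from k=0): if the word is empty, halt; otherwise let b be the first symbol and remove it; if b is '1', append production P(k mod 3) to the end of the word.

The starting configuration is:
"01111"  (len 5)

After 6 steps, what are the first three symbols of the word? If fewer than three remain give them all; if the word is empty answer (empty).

111

0) "01111"  (len 5)
1) "1111"  (len 4)
2) "1111"  (len 4)
3) "1111111"  (len 7)
4) "11111101"  (len 8)
5) "11111011"  (len 8)
6) "11110111111"  (len 11)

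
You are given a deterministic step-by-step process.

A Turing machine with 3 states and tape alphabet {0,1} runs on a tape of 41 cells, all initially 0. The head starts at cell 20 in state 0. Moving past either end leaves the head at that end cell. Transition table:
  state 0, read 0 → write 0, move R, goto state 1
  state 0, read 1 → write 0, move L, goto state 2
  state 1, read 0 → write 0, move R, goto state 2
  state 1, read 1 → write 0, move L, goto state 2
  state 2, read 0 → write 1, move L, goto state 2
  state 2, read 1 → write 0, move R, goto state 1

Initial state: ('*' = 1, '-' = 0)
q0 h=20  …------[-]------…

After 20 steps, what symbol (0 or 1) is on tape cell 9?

k=0  q0 h=20  …------[-]------…
k=1  q1 h=21  …------[-]------…
k=2  q2 h=22  …------[-]------…
k=3  q2 h=21  …------[-]*-----…
k=4  q2 h=20  …------[-]**----…
k=5  q2 h=19  …------[-]***---…
k=6  q2 h=18  …------[-]****--…
k=7  q2 h=17  …------[-]*****-…
k=8  q2 h=16  …------[-]******…
k=9  q2 h=15  …------[-]******…
k=10  q2 h=14  …------[-]******…
k=11  q2 h=13  …------[-]******…
k=12  q2 h=12  …------[-]******…
k=13  q2 h=11  …------[-]******…
k=14  q2 h=10  …------[-]******…
k=15  q2 h= 9  …------[-]******…
k=16  q2 h= 8  …------[-]******…
k=17  q2 h= 7  …------[-]******…
k=18  q2 h= 6  |------[-]******…
k=19  q2 h= 5  |-----[-]******…
k=20  q2 h= 4  |----[-]******…

1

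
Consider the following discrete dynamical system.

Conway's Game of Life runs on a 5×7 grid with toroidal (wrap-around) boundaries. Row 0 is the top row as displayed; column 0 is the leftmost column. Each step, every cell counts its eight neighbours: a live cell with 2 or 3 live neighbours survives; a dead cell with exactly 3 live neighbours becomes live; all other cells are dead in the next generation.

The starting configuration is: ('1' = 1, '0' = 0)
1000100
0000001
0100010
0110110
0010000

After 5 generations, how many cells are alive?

gen 0: 1000100
0000001
0100010
0110110
0010000
gen 1: 0000000
1000011
1110111
0111110
0010110
gen 2: 0000100
0000100
0000000
0000000
0110010
gen 3: 0001110
0000000
0000000
0000000
0000000
gen 4: 0000100
0000100
0000000
0000000
0000100
gen 5: 0001110
0000000
0000000
0000000
0000000

3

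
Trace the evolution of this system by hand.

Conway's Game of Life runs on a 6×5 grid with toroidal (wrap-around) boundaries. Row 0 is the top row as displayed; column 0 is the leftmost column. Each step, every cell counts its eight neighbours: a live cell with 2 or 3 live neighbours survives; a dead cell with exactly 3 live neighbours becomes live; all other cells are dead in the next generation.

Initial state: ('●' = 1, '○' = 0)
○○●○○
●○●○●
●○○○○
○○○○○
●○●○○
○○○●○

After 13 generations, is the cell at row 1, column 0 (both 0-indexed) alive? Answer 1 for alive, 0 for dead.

1

step 0: ○○●○○
●○●○●
●○○○○
○○○○○
●○●○○
○○○●○
step 1: ○●●○●
●○○●●
●●○○●
○●○○○
○○○○○
○●●●○
step 2: ○○○○○
○○○○○
○●●●○
○●○○○
○●○○○
●●○●○
step 3: ○○○○○
○○●○○
○●●○○
●●○○○
○●○○○
●●●○○
step 4: ○○●○○
○●●○○
●○●○○
●○○○○
○○○○○
●●●○○
step 5: ●○○●○
○○●●○
●○●○○
○●○○○
●○○○○
○●●○○
step 6: ○○○●●
○○●●○
○○●●○
●●○○○
●○●○○
●●●○●
step 7: ○○○○○
○○○○○
○○○●●
●○○●●
○○●●○
○○●○○
step 8: ○○○○○
○○○○○
●○○●○
●○○○○
○●●○○
○○●●○
step 9: ○○○○○
○○○○○
○○○○●
●○●○●
○●●●○
○●●●○
step 10: ○○●○○
○○○○○
●○○●●
●○●○●
○○○○○
○●○●○
step 11: ○○●○○
○○○●●
●●○●○
●●○○○
●●●●●
○○●○○
step 12: ○○●○○
●●○●●
○●○●○
○○○○○
○○○●●
●○○○●
step 13: ○○●○○
●●○●●
○●○●○
○○●●●
●○○●●
●○○○●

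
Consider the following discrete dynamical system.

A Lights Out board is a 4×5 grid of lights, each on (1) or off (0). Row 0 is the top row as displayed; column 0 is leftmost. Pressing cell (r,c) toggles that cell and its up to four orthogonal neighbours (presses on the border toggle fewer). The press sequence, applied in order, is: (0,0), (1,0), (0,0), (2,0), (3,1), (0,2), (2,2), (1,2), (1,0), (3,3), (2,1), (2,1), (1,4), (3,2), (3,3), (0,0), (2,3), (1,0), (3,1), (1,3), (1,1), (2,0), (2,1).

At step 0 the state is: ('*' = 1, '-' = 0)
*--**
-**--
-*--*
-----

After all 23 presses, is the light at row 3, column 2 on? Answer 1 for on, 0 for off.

t=0: *--**
-**--
-*--*
-----
t=1: -*-**
***--
-*--*
-----
t=2: **-**
--*--
**--*
-----
t=3: ---**
*-*--
**--*
-----
t=4: ---**
--*--
----*
*----
t=5: ---**
--*--
-*--*
-**--
t=6: -**-*
-----
-*--*
-**--
t=7: -**-*
--*--
--***
-*---
t=8: -*--*
-*-*-
---**
-*---
t=9: **--*
*--*-
*--**
-*---
t=10: **--*
*--*-
*---*
-****
t=11: **--*
**-*-
-**-*
--***
t=12: **--*
*--*-
*---*
-****
t=13: **---
*---*
*----
-****
t=14: **---
*---*
*-*--
----*
t=15: **---
*---*
*-**-
--**-
t=16: -----
----*
*-**-
--**-
t=17: -----
---**
*---*
--*--
t=18: *----
**-**
----*
--*--
t=19: *----
**-**
-*--*
**---
t=20: *--*-
***--
-*-**
**---
t=21: **-*-
-----
---**
**---
t=22: **-*-
*----
**-**
-*---
t=23: **-*-
**---
--***
-----

0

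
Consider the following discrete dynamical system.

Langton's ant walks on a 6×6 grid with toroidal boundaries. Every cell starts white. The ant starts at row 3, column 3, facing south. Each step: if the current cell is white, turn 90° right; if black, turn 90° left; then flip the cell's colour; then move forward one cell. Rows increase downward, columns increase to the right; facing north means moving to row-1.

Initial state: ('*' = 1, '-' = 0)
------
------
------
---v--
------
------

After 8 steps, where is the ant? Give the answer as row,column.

[0] ------
------
------
---v--
------
------
[1] ------
------
------
--<*--
------
------
[2] ------
------
--^---
--**--
------
------
[3] ------
------
--*>--
--**--
------
------
[4] ------
------
--**--
--*v--
------
------
[5] ------
------
--**--
--*->-
------
------
[6] ------
------
--**--
--*-*-
----v-
------
[7] ------
------
--**--
--*-*-
---<*-
------
[8] ------
------
--**--
--*^*-
---**-
------

3,3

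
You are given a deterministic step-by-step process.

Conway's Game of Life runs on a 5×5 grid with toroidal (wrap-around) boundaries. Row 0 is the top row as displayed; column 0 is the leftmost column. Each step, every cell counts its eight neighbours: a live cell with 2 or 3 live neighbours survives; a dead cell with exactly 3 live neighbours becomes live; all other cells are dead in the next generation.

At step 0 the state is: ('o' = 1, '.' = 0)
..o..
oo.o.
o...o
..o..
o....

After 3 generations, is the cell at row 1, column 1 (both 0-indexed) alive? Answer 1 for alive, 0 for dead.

0) ..o..
oo.o.
o...o
..o..
o....
1) o.o.o
oooo.
o.ooo
oo..o
.o...
2) ....o
.....
.....
.....
..oo.
3) ...o.
.....
.....
.....
...o.

0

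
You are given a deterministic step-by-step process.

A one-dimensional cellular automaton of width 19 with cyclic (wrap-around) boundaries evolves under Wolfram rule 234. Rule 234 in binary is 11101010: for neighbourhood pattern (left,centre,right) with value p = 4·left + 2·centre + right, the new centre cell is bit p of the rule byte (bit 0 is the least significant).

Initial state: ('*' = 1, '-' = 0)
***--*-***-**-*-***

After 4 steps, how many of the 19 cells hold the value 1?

19

t=0: ***--*-***-**-*-***
t=1: ***-*-********-****
t=2: ****-**************
t=3: *******************
t=4: *******************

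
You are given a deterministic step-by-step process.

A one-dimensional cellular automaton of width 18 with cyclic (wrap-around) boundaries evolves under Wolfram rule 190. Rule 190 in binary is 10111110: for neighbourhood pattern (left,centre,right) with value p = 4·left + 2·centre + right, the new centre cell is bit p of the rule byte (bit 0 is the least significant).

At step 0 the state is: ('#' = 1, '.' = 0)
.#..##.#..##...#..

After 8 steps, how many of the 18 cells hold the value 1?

step 0: .#..##.#..##...#..
step 1: #####.#####.#.###.
step 2: ####.#####.#####.#
step 3: ###.#####.#####.##
step 4: ##.#####.#####.###
step 5: #.#####.#####.####
step 6: .#####.#####.#####
step 7: #####.#####.#####.
step 8: ####.#####.#####.#

15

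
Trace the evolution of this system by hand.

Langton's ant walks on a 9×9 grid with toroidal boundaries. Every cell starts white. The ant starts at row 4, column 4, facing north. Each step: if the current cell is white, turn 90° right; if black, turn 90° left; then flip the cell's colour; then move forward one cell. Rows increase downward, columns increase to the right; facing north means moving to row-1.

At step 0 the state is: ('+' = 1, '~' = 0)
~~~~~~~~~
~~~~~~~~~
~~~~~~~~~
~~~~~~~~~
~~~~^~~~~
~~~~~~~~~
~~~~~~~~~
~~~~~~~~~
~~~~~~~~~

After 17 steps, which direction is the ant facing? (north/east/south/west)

west

t=0: ~~~~~~~~~
~~~~~~~~~
~~~~~~~~~
~~~~~~~~~
~~~~^~~~~
~~~~~~~~~
~~~~~~~~~
~~~~~~~~~
~~~~~~~~~
t=1: ~~~~~~~~~
~~~~~~~~~
~~~~~~~~~
~~~~~~~~~
~~~~+>~~~
~~~~~~~~~
~~~~~~~~~
~~~~~~~~~
~~~~~~~~~
t=2: ~~~~~~~~~
~~~~~~~~~
~~~~~~~~~
~~~~~~~~~
~~~~++~~~
~~~~~v~~~
~~~~~~~~~
~~~~~~~~~
~~~~~~~~~
t=3: ~~~~~~~~~
~~~~~~~~~
~~~~~~~~~
~~~~~~~~~
~~~~++~~~
~~~~<+~~~
~~~~~~~~~
~~~~~~~~~
~~~~~~~~~
t=4: ~~~~~~~~~
~~~~~~~~~
~~~~~~~~~
~~~~~~~~~
~~~~^+~~~
~~~~++~~~
~~~~~~~~~
~~~~~~~~~
~~~~~~~~~
t=5: ~~~~~~~~~
~~~~~~~~~
~~~~~~~~~
~~~~~~~~~
~~~<~+~~~
~~~~++~~~
~~~~~~~~~
~~~~~~~~~
~~~~~~~~~
t=6: ~~~~~~~~~
~~~~~~~~~
~~~~~~~~~
~~~^~~~~~
~~~+~+~~~
~~~~++~~~
~~~~~~~~~
~~~~~~~~~
~~~~~~~~~
t=7: ~~~~~~~~~
~~~~~~~~~
~~~~~~~~~
~~~+>~~~~
~~~+~+~~~
~~~~++~~~
~~~~~~~~~
~~~~~~~~~
~~~~~~~~~
t=8: ~~~~~~~~~
~~~~~~~~~
~~~~~~~~~
~~~++~~~~
~~~+v+~~~
~~~~++~~~
~~~~~~~~~
~~~~~~~~~
~~~~~~~~~
t=9: ~~~~~~~~~
~~~~~~~~~
~~~~~~~~~
~~~++~~~~
~~~<++~~~
~~~~++~~~
~~~~~~~~~
~~~~~~~~~
~~~~~~~~~
t=10: ~~~~~~~~~
~~~~~~~~~
~~~~~~~~~
~~~++~~~~
~~~~++~~~
~~~v++~~~
~~~~~~~~~
~~~~~~~~~
~~~~~~~~~
t=11: ~~~~~~~~~
~~~~~~~~~
~~~~~~~~~
~~~++~~~~
~~~~++~~~
~~<+++~~~
~~~~~~~~~
~~~~~~~~~
~~~~~~~~~
t=12: ~~~~~~~~~
~~~~~~~~~
~~~~~~~~~
~~~++~~~~
~~^~++~~~
~~++++~~~
~~~~~~~~~
~~~~~~~~~
~~~~~~~~~
t=13: ~~~~~~~~~
~~~~~~~~~
~~~~~~~~~
~~~++~~~~
~~+>++~~~
~~++++~~~
~~~~~~~~~
~~~~~~~~~
~~~~~~~~~
t=14: ~~~~~~~~~
~~~~~~~~~
~~~~~~~~~
~~~++~~~~
~~++++~~~
~~+v++~~~
~~~~~~~~~
~~~~~~~~~
~~~~~~~~~
t=15: ~~~~~~~~~
~~~~~~~~~
~~~~~~~~~
~~~++~~~~
~~++++~~~
~~+~>+~~~
~~~~~~~~~
~~~~~~~~~
~~~~~~~~~
t=16: ~~~~~~~~~
~~~~~~~~~
~~~~~~~~~
~~~++~~~~
~~++^+~~~
~~+~~+~~~
~~~~~~~~~
~~~~~~~~~
~~~~~~~~~
t=17: ~~~~~~~~~
~~~~~~~~~
~~~~~~~~~
~~~++~~~~
~~+<~+~~~
~~+~~+~~~
~~~~~~~~~
~~~~~~~~~
~~~~~~~~~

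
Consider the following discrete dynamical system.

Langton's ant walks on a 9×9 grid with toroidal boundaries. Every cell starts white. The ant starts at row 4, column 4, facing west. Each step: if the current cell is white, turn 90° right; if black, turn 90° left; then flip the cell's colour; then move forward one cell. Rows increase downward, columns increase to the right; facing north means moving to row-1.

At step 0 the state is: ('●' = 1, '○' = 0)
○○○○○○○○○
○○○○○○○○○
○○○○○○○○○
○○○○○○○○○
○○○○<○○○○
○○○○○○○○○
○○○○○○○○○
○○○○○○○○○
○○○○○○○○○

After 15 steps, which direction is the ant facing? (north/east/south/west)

north

step 0: ○○○○○○○○○
○○○○○○○○○
○○○○○○○○○
○○○○○○○○○
○○○○<○○○○
○○○○○○○○○
○○○○○○○○○
○○○○○○○○○
○○○○○○○○○
step 1: ○○○○○○○○○
○○○○○○○○○
○○○○○○○○○
○○○○^○○○○
○○○○●○○○○
○○○○○○○○○
○○○○○○○○○
○○○○○○○○○
○○○○○○○○○
step 2: ○○○○○○○○○
○○○○○○○○○
○○○○○○○○○
○○○○●>○○○
○○○○●○○○○
○○○○○○○○○
○○○○○○○○○
○○○○○○○○○
○○○○○○○○○
step 3: ○○○○○○○○○
○○○○○○○○○
○○○○○○○○○
○○○○●●○○○
○○○○●v○○○
○○○○○○○○○
○○○○○○○○○
○○○○○○○○○
○○○○○○○○○
step 4: ○○○○○○○○○
○○○○○○○○○
○○○○○○○○○
○○○○●●○○○
○○○○<●○○○
○○○○○○○○○
○○○○○○○○○
○○○○○○○○○
○○○○○○○○○
step 5: ○○○○○○○○○
○○○○○○○○○
○○○○○○○○○
○○○○●●○○○
○○○○○●○○○
○○○○v○○○○
○○○○○○○○○
○○○○○○○○○
○○○○○○○○○
step 6: ○○○○○○○○○
○○○○○○○○○
○○○○○○○○○
○○○○●●○○○
○○○○○●○○○
○○○<●○○○○
○○○○○○○○○
○○○○○○○○○
○○○○○○○○○
step 7: ○○○○○○○○○
○○○○○○○○○
○○○○○○○○○
○○○○●●○○○
○○○^○●○○○
○○○●●○○○○
○○○○○○○○○
○○○○○○○○○
○○○○○○○○○
step 8: ○○○○○○○○○
○○○○○○○○○
○○○○○○○○○
○○○○●●○○○
○○○●>●○○○
○○○●●○○○○
○○○○○○○○○
○○○○○○○○○
○○○○○○○○○
step 9: ○○○○○○○○○
○○○○○○○○○
○○○○○○○○○
○○○○●●○○○
○○○●●●○○○
○○○●v○○○○
○○○○○○○○○
○○○○○○○○○
○○○○○○○○○
step 10: ○○○○○○○○○
○○○○○○○○○
○○○○○○○○○
○○○○●●○○○
○○○●●●○○○
○○○●○>○○○
○○○○○○○○○
○○○○○○○○○
○○○○○○○○○
step 11: ○○○○○○○○○
○○○○○○○○○
○○○○○○○○○
○○○○●●○○○
○○○●●●○○○
○○○●○●○○○
○○○○○v○○○
○○○○○○○○○
○○○○○○○○○
step 12: ○○○○○○○○○
○○○○○○○○○
○○○○○○○○○
○○○○●●○○○
○○○●●●○○○
○○○●○●○○○
○○○○<●○○○
○○○○○○○○○
○○○○○○○○○
step 13: ○○○○○○○○○
○○○○○○○○○
○○○○○○○○○
○○○○●●○○○
○○○●●●○○○
○○○●^●○○○
○○○○●●○○○
○○○○○○○○○
○○○○○○○○○
step 14: ○○○○○○○○○
○○○○○○○○○
○○○○○○○○○
○○○○●●○○○
○○○●●●○○○
○○○●●>○○○
○○○○●●○○○
○○○○○○○○○
○○○○○○○○○
step 15: ○○○○○○○○○
○○○○○○○○○
○○○○○○○○○
○○○○●●○○○
○○○●●^○○○
○○○●●○○○○
○○○○●●○○○
○○○○○○○○○
○○○○○○○○○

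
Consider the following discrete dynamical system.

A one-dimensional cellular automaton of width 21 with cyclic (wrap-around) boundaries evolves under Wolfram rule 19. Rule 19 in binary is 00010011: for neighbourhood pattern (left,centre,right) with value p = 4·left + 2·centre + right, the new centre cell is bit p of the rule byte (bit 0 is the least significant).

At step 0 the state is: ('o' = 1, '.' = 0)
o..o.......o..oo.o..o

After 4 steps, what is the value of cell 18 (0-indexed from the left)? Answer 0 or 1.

k=0  o..o.......o..oo.o..o
k=1  .oo.ooooooo.oo....oo.
k=2  o.............oooo..o
k=3  .ooooooooooooo....oo.
k=4  o.............oooo..o

0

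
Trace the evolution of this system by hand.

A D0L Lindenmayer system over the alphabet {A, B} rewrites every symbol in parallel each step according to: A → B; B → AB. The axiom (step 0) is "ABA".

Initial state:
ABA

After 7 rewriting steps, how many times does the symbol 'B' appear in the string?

[0] ABA
[1] BABB
[2] ABBABAB
[3] BABABBABBAB
[4] ABBABBABABBABABBAB
[5] BABABBABABBABBABABBABBABABBAB
[6] ABBABBABABBABBABABBABABBABBABABBABABBABBABABBAB
[7] BABABBABABBABBABABBABABBABBABABBABBABABBABABBABBABABBABBABABBABABBABBABABBAB

47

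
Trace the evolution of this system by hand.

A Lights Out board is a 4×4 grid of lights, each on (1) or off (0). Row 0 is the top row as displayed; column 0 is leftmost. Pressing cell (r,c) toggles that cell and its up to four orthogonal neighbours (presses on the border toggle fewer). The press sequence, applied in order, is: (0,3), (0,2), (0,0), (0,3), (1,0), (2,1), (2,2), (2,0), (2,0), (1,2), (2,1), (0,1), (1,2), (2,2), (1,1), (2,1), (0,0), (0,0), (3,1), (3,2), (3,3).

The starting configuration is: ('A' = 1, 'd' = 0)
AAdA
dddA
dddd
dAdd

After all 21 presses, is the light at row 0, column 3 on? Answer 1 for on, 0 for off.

0

gen 0: AAdA
dddA
dddd
dAdd
gen 1: AAAd
dddd
dddd
dAdd
gen 2: AddA
ddAd
dddd
dAdd
gen 3: dAdA
AdAd
dddd
dAdd
gen 4: dAAd
AdAA
dddd
dAdd
gen 5: AAAd
dAAA
Addd
dAdd
gen 6: AAAd
ddAA
dAAd
dddd
gen 7: AAAd
dddA
dddA
ddAd
gen 8: AAAd
AddA
AAdA
AdAd
gen 9: AAAd
dddA
dddA
ddAd
gen 10: AAdd
dAAd
ddAA
ddAd
gen 11: AAdd
ddAd
AAdA
dAAd
gen 12: ddAd
dAAd
AAdA
dAAd
gen 13: dddd
dddA
AAAA
dAAd
gen 14: dddd
ddAA
Addd
dAdd
gen 15: dAdd
AAdA
AAdd
dAdd
gen 16: dAdd
AddA
ddAd
dddd
gen 17: Addd
dddA
ddAd
dddd
gen 18: dAdd
AddA
ddAd
dddd
gen 19: dAdd
AddA
dAAd
AAAd
gen 20: dAdd
AddA
dAdd
AddA
gen 21: dAdd
AddA
dAdA
AdAd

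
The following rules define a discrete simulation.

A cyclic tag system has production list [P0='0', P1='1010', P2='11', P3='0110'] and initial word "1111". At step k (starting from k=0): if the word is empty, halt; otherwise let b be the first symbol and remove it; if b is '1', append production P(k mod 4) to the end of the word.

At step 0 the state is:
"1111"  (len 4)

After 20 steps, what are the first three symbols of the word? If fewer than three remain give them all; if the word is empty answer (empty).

110

k=0  "1111"  (len 4)
k=1  "1110"  (len 4)
k=2  "1101010"  (len 7)
k=3  "10101011"  (len 8)
k=4  "01010110110"  (len 11)
k=5  "1010110110"  (len 10)
k=6  "0101101101010"  (len 13)
k=7  "101101101010"  (len 12)
k=8  "011011010100110"  (len 15)
k=9  "11011010100110"  (len 14)
k=10  "10110101001101010"  (len 17)
k=11  "011010100110101011"  (len 18)
k=12  "11010100110101011"  (len 17)
k=13  "10101001101010110"  (len 17)
k=14  "01010011010101101010"  (len 20)
k=15  "1010011010101101010"  (len 19)
k=16  "0100110101011010100110"  (len 22)
k=17  "100110101011010100110"  (len 21)
k=18  "001101010110101001101010"  (len 24)
k=19  "01101010110101001101010"  (len 23)
k=20  "1101010110101001101010"  (len 22)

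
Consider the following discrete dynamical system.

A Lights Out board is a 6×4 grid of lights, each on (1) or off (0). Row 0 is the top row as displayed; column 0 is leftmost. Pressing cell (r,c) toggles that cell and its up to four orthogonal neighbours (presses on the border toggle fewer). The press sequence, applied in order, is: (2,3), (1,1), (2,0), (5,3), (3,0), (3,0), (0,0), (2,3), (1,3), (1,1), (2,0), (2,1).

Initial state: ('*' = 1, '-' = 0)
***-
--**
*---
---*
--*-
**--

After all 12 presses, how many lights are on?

gen 0: ***-
--**
*---
---*
--*-
**--
gen 1: ***-
--*-
*-**
----
--*-
**--
gen 2: *-*-
**--
****
----
--*-
**--
gen 3: *-*-
-*--
--**
*---
--*-
**--
gen 4: *-*-
-*--
--**
*---
--**
****
gen 5: *-*-
-*--
*-**
-*--
*-**
****
gen 6: *-*-
-*--
--**
*---
--**
****
gen 7: -**-
**--
--**
*---
--**
****
gen 8: -**-
**-*
----
*--*
--**
****
gen 9: -***
***-
---*
*--*
--**
****
gen 10: --**
----
-*-*
*--*
--**
****
gen 11: --**
*---
*--*
---*
--**
****
gen 12: --**
**--
-***
-*-*
--**
****

15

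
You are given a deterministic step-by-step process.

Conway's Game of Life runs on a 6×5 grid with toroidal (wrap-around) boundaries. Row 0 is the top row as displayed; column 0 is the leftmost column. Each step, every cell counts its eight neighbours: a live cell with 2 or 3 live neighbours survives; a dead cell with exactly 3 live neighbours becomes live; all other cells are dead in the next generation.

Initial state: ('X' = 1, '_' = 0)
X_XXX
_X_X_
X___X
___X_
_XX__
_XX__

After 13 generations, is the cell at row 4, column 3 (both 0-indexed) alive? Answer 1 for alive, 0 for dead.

step 0: X_XXX
_X_X_
X___X
___X_
_XX__
_XX__
step 1: X___X
_X___
X_XXX
XXXXX
_X_X_
____X
step 2: X___X
_XX__
_____
_____
_X___
___XX
step 3: XXX_X
XX___
_____
_____
_____
___XX
step 4: __X__
__X_X
_____
_____
_____
_XXXX
step 5: X___X
___X_
_____
_____
__XX_
_XXX_
step 6: XX__X
____X
_____
_____
_X_X_
XX___
step 7: _X__X
____X
_____
_____
XXX__
_____
step 8: X____
X____
_____
_X___
_X___
__X__
step 9: _X___
_____
_____
_____
_XX__
_X___
step 10: _____
_____
_____
_____
_XX__
XX___
step 11: _____
_____
_____
_____
XXX__
XXX__
step 12: _X___
_____
_____
_X___
X_X__
X_X__
step 13: _X___
_____
_____
_X___
X_X__
X_X__

0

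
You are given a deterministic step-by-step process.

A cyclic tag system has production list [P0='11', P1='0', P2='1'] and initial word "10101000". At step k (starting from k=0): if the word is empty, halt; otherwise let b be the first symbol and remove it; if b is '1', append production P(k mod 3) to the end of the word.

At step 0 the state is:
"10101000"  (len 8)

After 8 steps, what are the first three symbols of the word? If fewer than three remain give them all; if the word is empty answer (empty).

111

step 0: "10101000"  (len 8)
step 1: "010100011"  (len 9)
step 2: "10100011"  (len 8)
step 3: "01000111"  (len 8)
step 4: "1000111"  (len 7)
step 5: "0001110"  (len 7)
step 6: "001110"  (len 6)
step 7: "01110"  (len 5)
step 8: "1110"  (len 4)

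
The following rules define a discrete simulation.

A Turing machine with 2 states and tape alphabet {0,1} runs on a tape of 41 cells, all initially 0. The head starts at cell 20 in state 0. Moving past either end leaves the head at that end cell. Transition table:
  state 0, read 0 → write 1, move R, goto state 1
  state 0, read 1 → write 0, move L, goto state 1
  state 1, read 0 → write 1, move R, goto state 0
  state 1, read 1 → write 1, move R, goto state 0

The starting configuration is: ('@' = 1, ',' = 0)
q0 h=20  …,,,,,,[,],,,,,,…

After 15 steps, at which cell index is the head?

35

step 0: q0 h=20  …,,,,,,[,],,,,,,…
step 1: q1 h=21  …,,,,,@[,],,,,,,…
step 2: q0 h=22  …,,,,@@[,],,,,,,…
step 3: q1 h=23  …,,,@@@[,],,,,,,…
step 4: q0 h=24  …,,@@@@[,],,,,,,…
step 5: q1 h=25  …,@@@@@[,],,,,,,…
step 6: q0 h=26  …@@@@@@[,],,,,,,…
step 7: q1 h=27  …@@@@@@[,],,,,,,…
step 8: q0 h=28  …@@@@@@[,],,,,,,…
step 9: q1 h=29  …@@@@@@[,],,,,,,…
step 10: q0 h=30  …@@@@@@[,],,,,,,…
step 11: q1 h=31  …@@@@@@[,],,,,,,…
step 12: q0 h=32  …@@@@@@[,],,,,,,…
step 13: q1 h=33  …@@@@@@[,],,,,,,…
step 14: q0 h=34  …@@@@@@[,],,,,,,|
step 15: q1 h=35  …@@@@@@[,],,,,,|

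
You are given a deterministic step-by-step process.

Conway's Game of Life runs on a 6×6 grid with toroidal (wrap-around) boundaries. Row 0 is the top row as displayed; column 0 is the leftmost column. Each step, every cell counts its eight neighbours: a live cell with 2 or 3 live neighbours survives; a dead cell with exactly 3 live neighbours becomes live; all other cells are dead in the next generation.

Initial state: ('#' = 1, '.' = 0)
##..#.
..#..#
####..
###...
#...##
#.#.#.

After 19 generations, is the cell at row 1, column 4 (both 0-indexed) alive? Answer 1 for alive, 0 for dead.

0) ##..#.
..#..#
####..
###...
#...##
#.#.#.
1) #.#.#.
....##
...#.#
....#.
..#.#.
....#.
2) ....#.
#.....
...#.#
....##
....##
.#..#.
3) .....#
....##
#....#
#..#..
#..#..
...##.
4) ...#.#
....#.
#.....
##..#.
..##.#
...###
5) ...#.#
....##
##....
#####.
.##...
#....#
6) ......
....##
......
...#.#
....#.
###.##
7) .#.#..
......
.....#
....#.
.##...
##.###
8) .#.#.#
......
......
......
.##...
...###
9) #.##.#
......
......
......
..###.
.#.#.#
10) ####.#
......
......
...#..
..###.
.#...#
11) .##.##
###...
......
..###.
..###.
.....#
12) ..####
#.##.#
......
..#.#.
..#..#
##...#
13) ......
###..#
.##.##
...#..
..####
.#....
14) ..#...
..####
....##
##....
..###.
..###.
15) .#...#
..#..#
.##...
###...
....##
.#..#.
16) .##.##
..#...
...#..
#.##.#
..####
....#.
17) .##.##
.##.#.
.#.##.
##...#
###...
##....
18) ....##
......
...##.
...###
..#...
...#..
19) ....#.
...#.#
...#.#
..#..#
..#...
...##.

0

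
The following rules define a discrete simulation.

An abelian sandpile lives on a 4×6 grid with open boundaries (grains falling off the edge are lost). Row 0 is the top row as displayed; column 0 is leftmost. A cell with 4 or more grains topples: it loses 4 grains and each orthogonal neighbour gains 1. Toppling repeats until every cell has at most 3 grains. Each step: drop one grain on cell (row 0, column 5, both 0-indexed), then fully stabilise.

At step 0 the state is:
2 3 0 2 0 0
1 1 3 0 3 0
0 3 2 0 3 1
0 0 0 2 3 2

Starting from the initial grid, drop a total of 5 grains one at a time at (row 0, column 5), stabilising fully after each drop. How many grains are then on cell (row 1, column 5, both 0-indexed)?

1

step 0: 2 3 0 2 0 0
1 1 3 0 3 0
0 3 2 0 3 1
0 0 0 2 3 2
step 1: 2 3 0 2 0 1
1 1 3 0 3 0
0 3 2 0 3 1
0 0 0 2 3 2
step 2: 2 3 0 2 0 2
1 1 3 0 3 0
0 3 2 0 3 1
0 0 0 2 3 2
step 3: 2 3 0 2 0 3
1 1 3 0 3 0
0 3 2 0 3 1
0 0 0 2 3 2
step 4: 2 3 0 2 1 0
1 1 3 0 3 1
0 3 2 0 3 1
0 0 0 2 3 2
step 5: 2 3 0 2 1 1
1 1 3 0 3 1
0 3 2 0 3 1
0 0 0 2 3 2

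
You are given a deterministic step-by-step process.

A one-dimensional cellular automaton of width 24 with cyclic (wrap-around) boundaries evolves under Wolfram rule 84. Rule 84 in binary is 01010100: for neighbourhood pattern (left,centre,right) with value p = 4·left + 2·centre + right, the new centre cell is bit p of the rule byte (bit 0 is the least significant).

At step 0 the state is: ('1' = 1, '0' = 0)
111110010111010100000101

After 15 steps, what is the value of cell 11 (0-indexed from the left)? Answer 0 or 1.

0

gen 0: 111110010111010100000101
gen 1: 000011010001010110000100
gen 2: 000001011001010011000110
gen 3: 000001001101011001100011
gen 4: 100001100101001100110001
gen 5: 110000110101100110011000
gen 6: 011000010100110011001100
gen 7: 001100010110011001100110
gen 8: 000110010011001100110011
gen 9: 100011011001100110011001
gen 10: 110001001100110011001100
gen 11: 011001100110011001100110
gen 12: 001100110011001100110011
gen 13: 100110011001100110011001
gen 14: 110011001100110011001100
gen 15: 011001100110011001100110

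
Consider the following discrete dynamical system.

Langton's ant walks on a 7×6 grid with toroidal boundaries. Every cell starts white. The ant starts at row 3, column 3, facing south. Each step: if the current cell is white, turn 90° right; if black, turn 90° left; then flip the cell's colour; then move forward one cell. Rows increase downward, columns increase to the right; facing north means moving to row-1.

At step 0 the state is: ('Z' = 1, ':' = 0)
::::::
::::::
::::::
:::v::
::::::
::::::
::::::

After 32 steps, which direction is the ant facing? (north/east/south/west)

step 0: ::::::
::::::
::::::
:::v::
::::::
::::::
::::::
step 1: ::::::
::::::
::::::
::<Z::
::::::
::::::
::::::
step 2: ::::::
::::::
::^:::
::ZZ::
::::::
::::::
::::::
step 3: ::::::
::::::
::Z>::
::ZZ::
::::::
::::::
::::::
step 4: ::::::
::::::
::ZZ::
::Zv::
::::::
::::::
::::::
step 5: ::::::
::::::
::ZZ::
::Z:>:
::::::
::::::
::::::
step 6: ::::::
::::::
::ZZ::
::Z:Z:
::::v:
::::::
::::::
step 7: ::::::
::::::
::ZZ::
::Z:Z:
:::<Z:
::::::
::::::
step 8: ::::::
::::::
::ZZ::
::Z^Z:
:::ZZ:
::::::
::::::
step 9: ::::::
::::::
::ZZ::
::ZZ>:
:::ZZ:
::::::
::::::
step 10: ::::::
::::::
::ZZ^:
::ZZ::
:::ZZ:
::::::
::::::
step 11: ::::::
::::::
::ZZZ>
::ZZ::
:::ZZ:
::::::
::::::
step 12: ::::::
::::::
::ZZZZ
::ZZ:v
:::ZZ:
::::::
::::::
step 13: ::::::
::::::
::ZZZZ
::ZZ<Z
:::ZZ:
::::::
::::::
step 14: ::::::
::::::
::ZZ^Z
::ZZZZ
:::ZZ:
::::::
::::::
step 15: ::::::
::::::
::Z<:Z
::ZZZZ
:::ZZ:
::::::
::::::
step 16: ::::::
::::::
::Z::Z
::ZvZZ
:::ZZ:
::::::
::::::
step 17: ::::::
::::::
::Z::Z
::Z:>Z
:::ZZ:
::::::
::::::
step 18: ::::::
::::::
::Z:^Z
::Z::Z
:::ZZ:
::::::
::::::
step 19: ::::::
::::::
::Z:Z>
::Z::Z
:::ZZ:
::::::
::::::
step 20: ::::::
:::::^
::Z:Z:
::Z::Z
:::ZZ:
::::::
::::::
step 21: ::::::
>::::Z
::Z:Z:
::Z::Z
:::ZZ:
::::::
::::::
step 22: ::::::
Z::::Z
v:Z:Z:
::Z::Z
:::ZZ:
::::::
::::::
step 23: ::::::
Z::::Z
Z:Z:Z<
::Z::Z
:::ZZ:
::::::
::::::
step 24: ::::::
Z::::^
Z:Z:ZZ
::Z::Z
:::ZZ:
::::::
::::::
step 25: ::::::
Z:::<:
Z:Z:ZZ
::Z::Z
:::ZZ:
::::::
::::::
step 26: ::::^:
Z:::Z:
Z:Z:ZZ
::Z::Z
:::ZZ:
::::::
::::::
step 27: ::::Z>
Z:::Z:
Z:Z:ZZ
::Z::Z
:::ZZ:
::::::
::::::
step 28: ::::ZZ
Z:::Zv
Z:Z:ZZ
::Z::Z
:::ZZ:
::::::
::::::
step 29: ::::ZZ
Z:::<Z
Z:Z:ZZ
::Z::Z
:::ZZ:
::::::
::::::
step 30: ::::ZZ
Z::::Z
Z:Z:vZ
::Z::Z
:::ZZ:
::::::
::::::
step 31: ::::ZZ
Z::::Z
Z:Z::>
::Z::Z
:::ZZ:
::::::
::::::
step 32: ::::ZZ
Z::::^
Z:Z:::
::Z::Z
:::ZZ:
::::::
::::::

north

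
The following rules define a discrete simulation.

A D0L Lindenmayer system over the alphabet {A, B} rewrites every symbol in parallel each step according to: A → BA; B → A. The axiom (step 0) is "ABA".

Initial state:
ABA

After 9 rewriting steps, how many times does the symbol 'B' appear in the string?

89

k=0  ABA
k=1  BAABA
k=2  ABABAABA
k=3  BAABAABABAABA
k=4  ABABAABABAABAABABAABA
k=5  BAABAABABAABAABABAABABAABAABABAABA
k=6  ABABAABABAABAABABAABABAABAABABAABAABABAABABAABAABABAABA
k=7  BAABAABABAABAABABAABABAABAABABAABAABABAABABAABAABABAABABAABAABABAABAABABAABABAABAABABAABA
k=8  ABABAABABAABAABABAABABAABAABABAABAABABAABABAABAABABAABABAA…ABAABABAABABAABAABABAABABAABAABABAABAABABAABABAABAABABAABA  (len 144)
k=9  BAABAABABAABAABABAABABAABAABABAABAABABAABABAABAABABAABABAA…ABAABABAABABAABAABABAABABAABAABABAABAABABAABABAABAABABAABA  (len 233)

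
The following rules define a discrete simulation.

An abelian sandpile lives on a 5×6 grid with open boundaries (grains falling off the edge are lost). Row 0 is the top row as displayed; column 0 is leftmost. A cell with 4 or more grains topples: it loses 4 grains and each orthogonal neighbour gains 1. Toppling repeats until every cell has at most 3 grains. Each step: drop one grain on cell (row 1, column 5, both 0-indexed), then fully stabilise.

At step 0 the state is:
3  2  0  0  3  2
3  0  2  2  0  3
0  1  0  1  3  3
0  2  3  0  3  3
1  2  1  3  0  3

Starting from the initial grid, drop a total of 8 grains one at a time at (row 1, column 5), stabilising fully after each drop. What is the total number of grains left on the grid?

46

step 0: 3  2  0  0  3  2
3  0  2  2  0  3
0  1  0  1  3  3
0  2  3  0  3  3
1  2  1  3  0  3
step 1: 3  2  0  0  3  3
3  0  2  2  2  1
0  1  0  2  1  2
0  2  3  1  1  2
1  2  1  3  2  0
step 2: 3  2  0  0  3  3
3  0  2  2  2  2
0  1  0  2  1  2
0  2  3  1  1  2
1  2  1  3  2  0
step 3: 3  2  0  0  3  3
3  0  2  2  2  3
0  1  0  2  1  2
0  2  3  1  1  2
1  2  1  3  2  0
step 4: 3  2  0  1  1  1
3  0  2  3  0  2
0  1  0  2  2  3
0  2  3  1  1  2
1  2  1  3  2  0
step 5: 3  2  0  1  1  1
3  0  2  3  0  3
0  1  0  2  2  3
0  2  3  1  1  2
1  2  1  3  2  0
step 6: 3  2  0  1  1  2
3  0  2  3  1  1
0  1  0  2  3  0
0  2  3  1  1  3
1  2  1  3  2  0
step 7: 3  2  0  1  1  2
3  0  2  3  1  2
0  1  0  2  3  0
0  2  3  1  1  3
1  2  1  3  2  0
step 8: 3  2  0  1  1  2
3  0  2  3  1  3
0  1  0  2  3  0
0  2  3  1  1  3
1  2  1  3  2  0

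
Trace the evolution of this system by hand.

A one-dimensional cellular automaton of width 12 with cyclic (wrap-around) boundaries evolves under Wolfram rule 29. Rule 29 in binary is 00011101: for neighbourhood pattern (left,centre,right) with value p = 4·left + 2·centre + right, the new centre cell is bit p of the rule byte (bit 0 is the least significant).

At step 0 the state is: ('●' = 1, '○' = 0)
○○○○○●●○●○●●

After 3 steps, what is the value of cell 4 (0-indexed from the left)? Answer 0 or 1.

t=0: ○○○○○●●○●○●●
t=1: ●●●●○●○○●○●○
t=2: ●○○○○●●○●○●○
t=3: ●●●●○●○○●○●○

0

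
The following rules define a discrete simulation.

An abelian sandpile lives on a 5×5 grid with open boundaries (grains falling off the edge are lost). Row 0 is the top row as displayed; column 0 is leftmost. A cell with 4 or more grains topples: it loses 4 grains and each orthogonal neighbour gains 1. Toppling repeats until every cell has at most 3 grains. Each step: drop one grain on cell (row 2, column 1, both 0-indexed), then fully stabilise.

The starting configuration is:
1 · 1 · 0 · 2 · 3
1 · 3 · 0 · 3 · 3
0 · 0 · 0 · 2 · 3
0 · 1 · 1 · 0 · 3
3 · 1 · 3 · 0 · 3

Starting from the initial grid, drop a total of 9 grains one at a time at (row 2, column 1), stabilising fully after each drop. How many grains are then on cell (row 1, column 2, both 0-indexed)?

1

gen 0: 1 · 1 · 0 · 2 · 3
1 · 3 · 0 · 3 · 3
0 · 0 · 0 · 2 · 3
0 · 1 · 1 · 0 · 3
3 · 1 · 3 · 0 · 3
gen 1: 1 · 1 · 0 · 2 · 3
1 · 3 · 0 · 3 · 3
0 · 1 · 0 · 2 · 3
0 · 1 · 1 · 0 · 3
3 · 1 · 3 · 0 · 3
gen 2: 1 · 1 · 0 · 2 · 3
1 · 3 · 0 · 3 · 3
0 · 2 · 0 · 2 · 3
0 · 1 · 1 · 0 · 3
3 · 1 · 3 · 0 · 3
gen 3: 1 · 1 · 0 · 2 · 3
1 · 3 · 0 · 3 · 3
0 · 3 · 0 · 2 · 3
0 · 1 · 1 · 0 · 3
3 · 1 · 3 · 0 · 3
gen 4: 1 · 2 · 0 · 2 · 3
2 · 0 · 1 · 3 · 3
1 · 1 · 1 · 2 · 3
0 · 2 · 1 · 0 · 3
3 · 1 · 3 · 0 · 3
gen 5: 1 · 2 · 0 · 2 · 3
2 · 0 · 1 · 3 · 3
1 · 2 · 1 · 2 · 3
0 · 2 · 1 · 0 · 3
3 · 1 · 3 · 0 · 3
gen 6: 1 · 2 · 0 · 2 · 3
2 · 0 · 1 · 3 · 3
1 · 3 · 1 · 2 · 3
0 · 2 · 1 · 0 · 3
3 · 1 · 3 · 0 · 3
gen 7: 1 · 2 · 0 · 2 · 3
2 · 1 · 1 · 3 · 3
2 · 0 · 2 · 2 · 3
0 · 3 · 1 · 0 · 3
3 · 1 · 3 · 0 · 3
gen 8: 1 · 2 · 0 · 2 · 3
2 · 1 · 1 · 3 · 3
2 · 1 · 2 · 2 · 3
0 · 3 · 1 · 0 · 3
3 · 1 · 3 · 0 · 3
gen 9: 1 · 2 · 0 · 2 · 3
2 · 1 · 1 · 3 · 3
2 · 2 · 2 · 2 · 3
0 · 3 · 1 · 0 · 3
3 · 1 · 3 · 0 · 3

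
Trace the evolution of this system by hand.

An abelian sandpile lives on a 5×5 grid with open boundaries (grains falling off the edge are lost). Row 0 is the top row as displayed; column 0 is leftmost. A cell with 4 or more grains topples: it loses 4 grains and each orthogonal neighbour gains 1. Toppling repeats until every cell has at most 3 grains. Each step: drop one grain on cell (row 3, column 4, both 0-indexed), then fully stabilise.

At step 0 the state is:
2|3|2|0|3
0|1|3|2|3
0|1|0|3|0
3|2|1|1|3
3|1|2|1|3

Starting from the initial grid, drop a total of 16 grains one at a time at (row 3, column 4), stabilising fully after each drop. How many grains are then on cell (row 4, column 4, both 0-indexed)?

2

[0] 2|3|2|0|3
0|1|3|2|3
0|1|0|3|0
3|2|1|1|3
3|1|2|1|3
[1] 2|3|2|0|3
0|1|3|2|3
0|1|0|3|1
3|2|1|2|1
3|1|2|2|0
[2] 2|3|2|0|3
0|1|3|2|3
0|1|0|3|1
3|2|1|2|2
3|1|2|2|0
[3] 2|3|2|0|3
0|1|3|2|3
0|1|0|3|1
3|2|1|2|3
3|1|2|2|0
[4] 2|3|2|0|3
0|1|3|2|3
0|1|0|3|2
3|2|1|3|0
3|1|2|2|1
[5] 2|3|2|0|3
0|1|3|2|3
0|1|0|3|2
3|2|1|3|1
3|1|2|2|1
[6] 2|3|2|0|3
0|1|3|2|3
0|1|0|3|2
3|2|1|3|2
3|1|2|2|1
[7] 2|3|2|0|3
0|1|3|2|3
0|1|0|3|2
3|2|1|3|3
3|1|2|2|1
[8] 2|3|3|2|0
0|2|0|1|2
0|1|2|2|1
3|2|2|1|2
3|1|2|3|2
[9] 2|3|3|2|0
0|2|0|1|2
0|1|2|2|1
3|2|2|1|3
3|1|2|3|2
[10] 2|3|3|2|0
0|2|0|1|2
0|1|2|2|2
3|2|2|2|0
3|1|2|3|3
[11] 2|3|3|2|0
0|2|0|1|2
0|1|2|2|2
3|2|2|2|1
3|1|2|3|3
[12] 2|3|3|2|0
0|2|0|1|2
0|1|2|2|2
3|2|2|2|2
3|1|2|3|3
[13] 2|3|3|2|0
0|2|0|1|2
0|1|2|2|2
3|2|2|2|3
3|1|2|3|3
[14] 2|3|3|2|0
0|2|0|1|2
0|1|2|3|3
3|2|3|0|2
3|1|3|1|1
[15] 2|3|3|2|0
0|2|0|1|2
0|1|2|3|3
3|2|3|0|3
3|1|3|1|1
[16] 2|3|3|2|0
0|2|0|2|3
0|1|3|0|1
3|2|3|2|1
3|1|3|1|2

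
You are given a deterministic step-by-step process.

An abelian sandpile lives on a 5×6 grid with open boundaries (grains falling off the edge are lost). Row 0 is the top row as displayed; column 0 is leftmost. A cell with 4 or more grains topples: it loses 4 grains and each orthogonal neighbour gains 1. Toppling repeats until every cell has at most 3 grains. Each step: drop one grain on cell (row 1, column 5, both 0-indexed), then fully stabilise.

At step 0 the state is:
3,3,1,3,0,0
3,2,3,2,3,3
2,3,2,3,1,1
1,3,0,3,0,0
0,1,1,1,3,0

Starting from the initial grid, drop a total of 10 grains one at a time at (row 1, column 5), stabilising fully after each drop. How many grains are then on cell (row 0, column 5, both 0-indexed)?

k=0  3,3,1,3,0,0
3,2,3,2,3,3
2,3,2,3,1,1
1,3,0,3,0,0
0,1,1,1,3,0
k=1  3,3,1,3,1,1
3,2,3,3,0,1
2,3,2,3,2,2
1,3,0,3,0,0
0,1,1,1,3,0
k=2  3,3,1,3,1,1
3,2,3,3,0,2
2,3,2,3,2,2
1,3,0,3,0,0
0,1,1,1,3,0
k=3  3,3,1,3,1,1
3,2,3,3,0,3
2,3,2,3,2,2
1,3,0,3,0,0
0,1,1,1,3,0
k=4  3,3,1,3,1,2
3,2,3,3,1,0
2,3,2,3,2,3
1,3,0,3,0,0
0,1,1,1,3,0
k=5  3,3,1,3,1,2
3,2,3,3,1,1
2,3,2,3,2,3
1,3,0,3,0,0
0,1,1,1,3,0
k=6  3,3,1,3,1,2
3,2,3,3,1,2
2,3,2,3,2,3
1,3,0,3,0,0
0,1,1,1,3,0
k=7  3,3,1,3,1,2
3,2,3,3,1,3
2,3,2,3,2,3
1,3,0,3,0,0
0,1,1,1,3,0
k=8  3,3,1,3,1,3
3,2,3,3,2,1
2,3,2,3,3,0
1,3,0,3,0,1
0,1,1,1,3,0
k=9  3,3,1,3,1,3
3,2,3,3,2,2
2,3,2,3,3,0
1,3,0,3,0,1
0,1,1,1,3,0
k=10  3,3,1,3,1,3
3,2,3,3,2,3
2,3,2,3,3,0
1,3,0,3,0,1
0,1,1,1,3,0

3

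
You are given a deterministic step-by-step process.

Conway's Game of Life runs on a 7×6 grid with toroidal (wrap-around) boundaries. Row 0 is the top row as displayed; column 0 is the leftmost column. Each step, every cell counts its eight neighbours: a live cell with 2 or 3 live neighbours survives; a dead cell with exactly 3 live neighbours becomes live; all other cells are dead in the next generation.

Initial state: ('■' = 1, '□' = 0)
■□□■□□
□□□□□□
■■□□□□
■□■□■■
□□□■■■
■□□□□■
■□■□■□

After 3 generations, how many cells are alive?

18

step 0: ■□□■□□
□□□□□□
■■□□□□
■□■□■■
□□□■■■
■□□□□■
■□■□■□
step 1: □■□■□■
■■□□□□
■■□□□□
□□■□□□
□■□■□□
■■□□□□
■□□■■□
step 2: □■□■□■
□□□□□■
■□■□□□
■□■□□□
■■□□□□
■■□■■■
□□□■■□
step 3: ■□■■□■
□■■□■■
■□□□□■
■□■□□■
□□□■■□
□■□■□□
□■□□□□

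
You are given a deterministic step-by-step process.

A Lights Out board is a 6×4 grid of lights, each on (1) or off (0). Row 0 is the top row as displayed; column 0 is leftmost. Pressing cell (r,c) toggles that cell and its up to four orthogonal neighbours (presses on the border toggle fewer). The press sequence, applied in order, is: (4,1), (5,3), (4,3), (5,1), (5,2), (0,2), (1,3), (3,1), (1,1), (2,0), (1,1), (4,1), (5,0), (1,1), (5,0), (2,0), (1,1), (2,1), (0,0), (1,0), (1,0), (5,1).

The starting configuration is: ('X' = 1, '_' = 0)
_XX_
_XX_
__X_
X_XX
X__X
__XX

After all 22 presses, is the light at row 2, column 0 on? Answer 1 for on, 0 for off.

gen 0: _XX_
_XX_
__X_
X_XX
X__X
__XX
gen 1: _XX_
_XX_
__X_
XXXX
_XXX
_XXX
gen 2: _XX_
_XX_
__X_
XXXX
_XX_
_X__
gen 3: _XX_
_XX_
__X_
XXX_
_X_X
_X_X
gen 4: _XX_
_XX_
__X_
XXX_
___X
X_XX
gen 5: _XX_
_XX_
__X_
XXX_
__XX
XX__
gen 6: ___X
_X__
__X_
XXX_
__XX
XX__
gen 7: ____
_XXX
__XX
XXX_
__XX
XX__
gen 8: ____
_XXX
_XXX
____
_XXX
XX__
gen 9: _X__
X__X
__XX
____
_XXX
XX__
gen 10: _X__
___X
XXXX
X___
_XXX
XX__
gen 11: ____
XXXX
X_XX
X___
_XXX
XX__
gen 12: ____
XXXX
X_XX
XX__
X__X
X___
gen 13: ____
XXXX
X_XX
XX__
___X
_X__
gen 14: _X__
___X
XXXX
XX__
___X
_X__
gen 15: _X__
___X
XXXX
XX__
X__X
X___
gen 16: _X__
X__X
__XX
_X__
X__X
X___
gen 17: ____
_XXX
_XXX
_X__
X__X
X___
gen 18: ____
__XX
X__X
____
X__X
X___
gen 19: XX__
X_XX
X__X
____
X__X
X___
gen 20: _X__
_XXX
___X
____
X__X
X___
gen 21: XX__
X_XX
X__X
____
X__X
X___
gen 22: XX__
X_XX
X__X
____
XX_X
_XX_

1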